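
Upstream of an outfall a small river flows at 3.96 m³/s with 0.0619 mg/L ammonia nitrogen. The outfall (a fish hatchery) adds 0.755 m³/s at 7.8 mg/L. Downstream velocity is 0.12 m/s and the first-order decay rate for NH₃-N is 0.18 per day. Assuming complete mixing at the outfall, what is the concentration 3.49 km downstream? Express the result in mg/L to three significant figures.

1.22 mg/L

After complete mixing, C₀ = (0.755·7.8 + 3.96·0.0619) / 4.715 = 1.301 mg/L.
Travel time t = 3490 m / 0.12 m/s = 2.908e+04 s = 0.3366 d.
C = 1.301·exp(−0.18·0.3366) = 1.301·0.9412 = 1.224 mg/L.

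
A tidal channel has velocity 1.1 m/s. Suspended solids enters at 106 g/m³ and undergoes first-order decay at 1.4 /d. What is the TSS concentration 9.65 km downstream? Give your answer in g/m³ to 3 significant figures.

Travel time t = 9.65 km / 1.1 m/s = 9650/1.1 = 8773 s = 0.1015 d.
First-order decay: C = 106·exp(−1.4·0.1015) = 106·0.8675 = 91.95 g/m³.

92.0 g/m³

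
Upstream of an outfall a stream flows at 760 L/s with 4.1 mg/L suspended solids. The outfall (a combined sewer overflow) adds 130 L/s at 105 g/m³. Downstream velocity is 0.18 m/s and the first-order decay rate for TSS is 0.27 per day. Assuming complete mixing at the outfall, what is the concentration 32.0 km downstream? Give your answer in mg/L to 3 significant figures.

10.8 mg/L

130 L/s = 0.13 m³/s.
760 L/s = 0.76 m³/s.
After complete mixing, C₀ = (0.13·105 + 0.76·4.1) / 0.89 = 18.84 mg/L.
Travel time t = 3.2e+04 m / 0.18 m/s = 1.778e+05 s = 2.058 d.
C = 18.84·exp(−0.27·2.058) = 18.84·0.5738 = 10.81 mg/L.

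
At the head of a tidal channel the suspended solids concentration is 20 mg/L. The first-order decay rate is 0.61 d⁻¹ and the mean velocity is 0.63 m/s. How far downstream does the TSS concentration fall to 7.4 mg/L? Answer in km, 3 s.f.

From C = C₀·e^(−kt), t = ln(C₀/C)/k = ln(20/7.4)/0.61 = 0.9943/0.61 = 1.63 d.
Distance = v·t = 0.63 m/s × 1.408e+05 s = 8.872e+04 m = 88.72 km.

88.7 km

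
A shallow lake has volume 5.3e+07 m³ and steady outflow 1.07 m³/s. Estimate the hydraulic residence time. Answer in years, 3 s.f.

Q = 1.07 m³/s × 3.156e+07 s/yr = 3.377e+07 m³/yr.
Hydraulic residence time τ = V/Q = 5.3e+07/3.377e+07 = 1.57 yr.

1.57 yr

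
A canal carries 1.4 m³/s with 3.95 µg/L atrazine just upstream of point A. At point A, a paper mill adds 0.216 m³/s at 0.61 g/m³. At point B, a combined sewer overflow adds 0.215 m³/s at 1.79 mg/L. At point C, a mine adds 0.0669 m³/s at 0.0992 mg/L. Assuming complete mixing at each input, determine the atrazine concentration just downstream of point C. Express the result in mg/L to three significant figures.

3.95 µg/L = 0.00395 mg/L.
After input A: C = (1.4·0.00395 + 0.216·0.61) / 1.616 = 0.08496 mg/L.
After input B: C = (1.616·0.08496 + 0.215·1.79) / 1.831 = 0.2852 mg/L.
After input C: C = (1.831·0.2852 + 0.0669·0.0992) / 1.898 = 0.2786 mg/L.

0.279 mg/L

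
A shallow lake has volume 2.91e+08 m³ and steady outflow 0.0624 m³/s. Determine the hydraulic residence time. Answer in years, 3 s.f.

Q = 0.0624 m³/s × 3.156e+07 s/yr = 1.969e+06 m³/yr.
Hydraulic residence time τ = V/Q = 2.91e+08/1.969e+06 = 147.8 yr.

148 yr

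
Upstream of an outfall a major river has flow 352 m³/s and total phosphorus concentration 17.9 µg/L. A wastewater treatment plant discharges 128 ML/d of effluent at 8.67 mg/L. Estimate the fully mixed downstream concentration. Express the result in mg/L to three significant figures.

0.0542 mg/L

128 ML/d = 1.481 m³/s.
17.9 µg/L = 0.0179 mg/L.
Conservation of mass across the mixing zone: C = (1.481·8.67 + 352·0.0179) / (1.481 + 352) = 19.15/353.5 = 0.05416 mg/L.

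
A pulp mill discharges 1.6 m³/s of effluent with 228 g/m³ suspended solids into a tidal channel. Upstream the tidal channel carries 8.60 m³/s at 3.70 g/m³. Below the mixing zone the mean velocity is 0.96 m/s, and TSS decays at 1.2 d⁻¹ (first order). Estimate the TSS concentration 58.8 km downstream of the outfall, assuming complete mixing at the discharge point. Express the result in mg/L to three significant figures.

After complete mixing, C₀ = (1.6·228 + 8.6·3.7) / 10.2 = 38.88 mg/L.
Travel time t = 5.88e+04 m / 0.96 m/s = 6.125e+04 s = 0.7089 d.
C = 38.88·exp(−1.2·0.7089) = 38.88·0.4271 = 16.61 mg/L.

16.6 mg/L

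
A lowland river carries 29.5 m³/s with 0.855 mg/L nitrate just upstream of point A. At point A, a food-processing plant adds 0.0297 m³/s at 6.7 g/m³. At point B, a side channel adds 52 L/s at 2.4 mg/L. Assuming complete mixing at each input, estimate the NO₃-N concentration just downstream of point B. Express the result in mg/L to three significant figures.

After input A: C = (29.5·0.855 + 0.0297·6.7) / 29.53 = 0.8609 mg/L.
52 L/s = 0.052 m³/s.
After input B: C = (29.53·0.8609 + 0.052·2.4) / 29.58 = 0.8636 mg/L.

0.864 mg/L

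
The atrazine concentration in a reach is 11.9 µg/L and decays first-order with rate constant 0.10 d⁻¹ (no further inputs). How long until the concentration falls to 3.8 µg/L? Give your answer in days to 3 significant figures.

11.4 d

t = ln(C₀/C)/k = ln(11.9/3.8)/0.10 = 1.142/0.10 = 11.42 d.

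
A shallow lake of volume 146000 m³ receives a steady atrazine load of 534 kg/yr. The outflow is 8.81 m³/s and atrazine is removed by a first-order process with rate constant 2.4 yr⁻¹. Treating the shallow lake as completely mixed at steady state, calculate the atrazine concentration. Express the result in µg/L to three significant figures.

Outflow Q = 8.81 m³/s × 3.156e+07 s/yr = 2.78e+08 m³/yr.
Steady-state CSTR mass balance: W = Q·C + k·V·C, so C = W/(Q + kV).
Q + kV = 2.78e+08 + 2.4·146000 = 2.784e+08 m³/yr.
C = 534/2.784e+08 = 1.918e-06 kg/m³ = 0.001918 mg/L = 1.918 µg/L.

1.92 µg/L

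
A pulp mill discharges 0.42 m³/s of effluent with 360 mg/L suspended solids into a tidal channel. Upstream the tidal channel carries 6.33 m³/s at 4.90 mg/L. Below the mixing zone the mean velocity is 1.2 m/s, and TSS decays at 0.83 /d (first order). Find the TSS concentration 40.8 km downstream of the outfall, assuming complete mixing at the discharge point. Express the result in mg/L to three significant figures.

19.5 mg/L

After complete mixing, C₀ = (0.42·360 + 6.33·4.9) / 6.75 = 27 mg/L.
Travel time t = 4.08e+04 m / 1.2 m/s = 3.4e+04 s = 0.3935 d.
C = 27·exp(−0.83·0.3935) = 27·0.7214 = 19.47 mg/L.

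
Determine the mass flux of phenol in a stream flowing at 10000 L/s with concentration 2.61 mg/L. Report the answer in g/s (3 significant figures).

26.1 g/s

10000 L/s = 10 m³/s.
Mass flux = Q·C = 10 m³/s × 2.61 g/m³ = 26.1 g/s.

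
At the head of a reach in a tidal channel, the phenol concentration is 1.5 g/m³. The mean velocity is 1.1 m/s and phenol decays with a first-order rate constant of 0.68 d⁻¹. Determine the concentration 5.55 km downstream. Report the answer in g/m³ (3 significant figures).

1.44 g/m³

Travel time t = 5.55 km / 1.1 m/s = 5550/1.1 = 5045 s = 0.0584 d.
First-order decay: C = 1.5·exp(−0.68·0.0584) = 1.5·0.9611 = 1.442 g/m³.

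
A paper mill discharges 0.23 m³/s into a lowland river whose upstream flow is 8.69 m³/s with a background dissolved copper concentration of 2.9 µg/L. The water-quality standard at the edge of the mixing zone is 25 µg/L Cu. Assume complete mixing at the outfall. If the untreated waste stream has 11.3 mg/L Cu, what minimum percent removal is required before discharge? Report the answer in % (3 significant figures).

2.9 µg/L = 0.0029 mg/L.
25 µg/L = 0.025 mg/L.
Mass balance: 0.025·8.92 = 0.23·Cₑ + 8.69·0.0029.
Cₑ = (0.223 − 0.0252) / 0.23 = 0.86 mg/L.
Required removal = 1 − 0.86/11.3 = 92.39 %.

92.4 %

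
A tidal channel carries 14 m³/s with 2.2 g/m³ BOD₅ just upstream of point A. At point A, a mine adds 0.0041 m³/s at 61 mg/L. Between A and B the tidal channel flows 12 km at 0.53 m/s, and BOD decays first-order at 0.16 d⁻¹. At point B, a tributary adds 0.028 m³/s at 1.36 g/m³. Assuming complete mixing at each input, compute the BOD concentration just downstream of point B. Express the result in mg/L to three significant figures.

After input A: C = (14·2.2 + 0.0041·61) / 14 = 2.217 mg/L.
Over the 12 km reach to input B (t = 2.264e+04 s = 0.2621 d), decay gives C = 2.217·exp(−0.16·0.2621) = 2.126 mg/L.
After input B: C = (14·2.126 + 0.028·1.36) / 14.03 = 2.125 mg/L.

2.12 mg/L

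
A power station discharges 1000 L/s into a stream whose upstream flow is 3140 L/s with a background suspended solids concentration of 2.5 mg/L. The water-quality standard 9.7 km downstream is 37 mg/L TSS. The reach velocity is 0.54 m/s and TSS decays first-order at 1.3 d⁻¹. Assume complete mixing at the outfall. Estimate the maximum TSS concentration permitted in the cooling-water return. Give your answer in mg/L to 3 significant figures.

1000 L/s = 1 m³/s.
3140 L/s = 3.14 m³/s.
Travel time to the compliance point: t = 9700/0.54 = 1.796e+04 s = 0.2079 d; decay factor exp(−1.3·0.2079) = 0.7632.
So the concentration just after mixing may be at most 37/0.7632 = 48.48 mg/L.
Mass balance: 48.48·4.14 = 1·Cₑ + 3.14·2.5.
Cₑ = (200.7 − 7.85) / 1 = 192.9 mg/L.

193 mg/L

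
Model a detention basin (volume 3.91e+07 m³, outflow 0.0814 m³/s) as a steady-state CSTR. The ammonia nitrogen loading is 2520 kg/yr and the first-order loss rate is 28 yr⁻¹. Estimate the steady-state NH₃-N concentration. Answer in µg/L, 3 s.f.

Outflow Q = 0.0814 m³/s × 3.156e+07 s/yr = 2.569e+06 m³/yr.
Steady-state CSTR mass balance: W = Q·C + k·V·C, so C = W/(Q + kV).
Q + kV = 2.569e+06 + 28·3.91e+07 = 1.097e+09 m³/yr.
C = 2520/1.097e+09 = 2.296e-06 kg/m³ = 0.002296 mg/L = 2.296 µg/L.

2.30 µg/L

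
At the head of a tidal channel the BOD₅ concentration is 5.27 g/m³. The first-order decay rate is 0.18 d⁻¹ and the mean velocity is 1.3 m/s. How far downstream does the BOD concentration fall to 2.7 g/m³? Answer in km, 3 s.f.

417 km

From C = C₀·e^(−kt), t = ln(C₀/C)/k = ln(5.27/2.7)/0.18 = 0.6688/0.18 = 3.715 d.
Distance = v·t = 1.3 m/s × 3.21e+05 s = 4.173e+05 m = 417.3 km.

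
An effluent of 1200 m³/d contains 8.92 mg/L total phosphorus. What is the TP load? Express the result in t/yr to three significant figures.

3.91 t/yr

1200 m³/d = 0.01389 m³/s.
Mass flux = Q·C = 0.01389 m³/s × 8.92 g/m³ = 0.1239 g/s.
= 0.1239 g/s × 31.56 = 3.91 t/yr.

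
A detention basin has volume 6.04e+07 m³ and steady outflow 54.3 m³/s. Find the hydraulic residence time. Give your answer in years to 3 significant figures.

0.0352 yr

Q = 54.3 m³/s × 3.156e+07 s/yr = 1.714e+09 m³/yr.
Hydraulic residence time τ = V/Q = 6.04e+07/1.714e+09 = 0.03525 yr.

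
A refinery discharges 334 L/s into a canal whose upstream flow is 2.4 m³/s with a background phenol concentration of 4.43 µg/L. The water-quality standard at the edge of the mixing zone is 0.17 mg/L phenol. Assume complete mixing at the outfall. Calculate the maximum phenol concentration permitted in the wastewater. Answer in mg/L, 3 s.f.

1.36 mg/L

334 L/s = 0.334 m³/s.
4.43 µg/L = 0.00443 mg/L.
Mass balance: 0.17·2.734 = 0.334·Cₑ + 2.4·0.00443.
Cₑ = (0.4648 − 0.01063) / 0.334 = 1.36 mg/L.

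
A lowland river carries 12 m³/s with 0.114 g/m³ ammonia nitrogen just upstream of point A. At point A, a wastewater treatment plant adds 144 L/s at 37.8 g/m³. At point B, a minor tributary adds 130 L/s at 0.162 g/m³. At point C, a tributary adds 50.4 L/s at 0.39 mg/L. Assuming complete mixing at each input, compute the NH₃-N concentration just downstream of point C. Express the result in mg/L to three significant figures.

0.556 mg/L

144 L/s = 0.144 m³/s.
After input A: C = (12·0.114 + 0.144·37.8) / 12.14 = 0.5609 mg/L.
130 L/s = 0.13 m³/s.
After input B: C = (12.14·0.5609 + 0.13·0.162) / 12.27 = 0.5566 mg/L.
50.4 L/s = 0.0504 m³/s.
After input C: C = (12.27·0.5566 + 0.0504·0.39) / 12.32 = 0.556 mg/L.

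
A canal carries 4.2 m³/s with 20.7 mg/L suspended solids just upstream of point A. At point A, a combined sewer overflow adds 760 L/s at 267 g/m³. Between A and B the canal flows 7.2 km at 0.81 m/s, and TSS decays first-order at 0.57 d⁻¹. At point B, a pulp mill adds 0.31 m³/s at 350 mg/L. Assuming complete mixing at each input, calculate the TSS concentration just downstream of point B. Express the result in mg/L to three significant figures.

72.5 mg/L

760 L/s = 0.76 m³/s.
After input A: C = (4.2·20.7 + 0.76·267) / 4.96 = 58.44 mg/L.
Over the 7.2 km reach to input B (t = 8889 s = 0.1029 d), decay gives C = 58.44·exp(−0.57·0.1029) = 55.11 mg/L.
After input B: C = (4.96·55.11 + 0.31·350) / 5.27 = 72.46 mg/L.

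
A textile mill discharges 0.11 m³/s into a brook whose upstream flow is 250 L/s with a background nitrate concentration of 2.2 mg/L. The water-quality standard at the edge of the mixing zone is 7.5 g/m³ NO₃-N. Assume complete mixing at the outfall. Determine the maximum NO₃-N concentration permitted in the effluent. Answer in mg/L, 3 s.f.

19.5 mg/L

250 L/s = 0.25 m³/s.
Mass balance: 7.5·0.36 = 0.11·Cₑ + 0.25·2.2.
Cₑ = (2.7 − 0.55) / 0.11 = 19.55 mg/L.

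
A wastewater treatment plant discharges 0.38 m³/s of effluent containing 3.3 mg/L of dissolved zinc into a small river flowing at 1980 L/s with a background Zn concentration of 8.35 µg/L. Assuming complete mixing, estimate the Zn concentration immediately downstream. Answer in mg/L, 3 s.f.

1980 L/s = 1.98 m³/s.
8.35 µg/L = 0.00835 mg/L.
Flow-weighted mixing gives C = (0.38·3.3 + 1.98·0.00835) / (0.38 + 1.98) = 1.271/2.36 = 0.5384 mg/L.

0.538 mg/L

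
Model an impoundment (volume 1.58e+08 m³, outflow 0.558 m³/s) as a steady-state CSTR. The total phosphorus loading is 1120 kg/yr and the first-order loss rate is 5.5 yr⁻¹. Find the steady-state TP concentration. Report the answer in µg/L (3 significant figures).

1.26 µg/L

Outflow Q = 0.558 m³/s × 3.156e+07 s/yr = 1.761e+07 m³/yr.
Steady-state CSTR mass balance: W = Q·C + k·V·C, so C = W/(Q + kV).
Q + kV = 1.761e+07 + 5.5·1.58e+08 = 8.866e+08 m³/yr.
C = 1120/8.866e+08 = 1.263e-06 kg/m³ = 0.001263 mg/L = 1.263 µg/L.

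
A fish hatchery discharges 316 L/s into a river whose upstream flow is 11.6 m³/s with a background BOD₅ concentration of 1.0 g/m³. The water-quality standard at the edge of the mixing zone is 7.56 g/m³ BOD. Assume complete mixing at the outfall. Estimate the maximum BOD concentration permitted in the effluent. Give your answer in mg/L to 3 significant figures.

316 L/s = 0.316 m³/s.
Mass balance: 7.56·11.92 = 0.316·Cₑ + 11.6·1.
Cₑ = (90.08 − 11.6) / 0.316 = 248.4 mg/L.

248 mg/L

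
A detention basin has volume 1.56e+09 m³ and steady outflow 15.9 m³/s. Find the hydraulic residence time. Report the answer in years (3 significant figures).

3.11 yr

Q = 15.9 m³/s × 3.156e+07 s/yr = 5.018e+08 m³/yr.
Hydraulic residence time τ = V/Q = 1.56e+09/5.018e+08 = 3.109 yr.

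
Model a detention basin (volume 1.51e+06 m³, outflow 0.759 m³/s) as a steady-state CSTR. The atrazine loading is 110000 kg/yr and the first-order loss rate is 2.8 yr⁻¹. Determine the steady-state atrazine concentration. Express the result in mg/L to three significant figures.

3.90 mg/L

Outflow Q = 0.759 m³/s × 3.156e+07 s/yr = 2.395e+07 m³/yr.
Steady-state CSTR mass balance: W = Q·C + k·V·C, so C = W/(Q + kV).
Q + kV = 2.395e+07 + 2.8·1.51e+06 = 2.818e+07 m³/yr.
C = 110000/2.818e+07 = 0.003903 kg/m³ = 3.903 mg/L.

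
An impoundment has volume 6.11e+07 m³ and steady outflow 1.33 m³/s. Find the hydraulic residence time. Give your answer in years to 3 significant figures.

Q = 1.33 m³/s × 3.156e+07 s/yr = 4.197e+07 m³/yr.
Hydraulic residence time τ = V/Q = 6.11e+07/4.197e+07 = 1.456 yr.

1.46 yr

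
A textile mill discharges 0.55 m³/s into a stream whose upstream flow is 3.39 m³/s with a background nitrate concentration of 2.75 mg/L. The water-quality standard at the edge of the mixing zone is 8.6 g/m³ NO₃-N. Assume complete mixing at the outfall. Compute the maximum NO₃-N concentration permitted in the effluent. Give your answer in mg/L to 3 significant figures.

Mass balance: 8.6·3.94 = 0.55·Cₑ + 3.39·2.75.
Cₑ = (33.88 − 9.322) / 0.55 = 44.66 mg/L.

44.7 mg/L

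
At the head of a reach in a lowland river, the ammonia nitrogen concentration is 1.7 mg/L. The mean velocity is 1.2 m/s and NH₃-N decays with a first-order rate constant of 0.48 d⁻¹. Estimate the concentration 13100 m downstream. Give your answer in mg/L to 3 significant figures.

1.60 mg/L

Travel time t = 13100 m / 1.2 m/s = 1.31e+04/1.2 = 1.092e+04 s = 0.1264 d.
First-order decay: C = 1.7·exp(−0.48·0.1264) = 1.7·0.9412 = 1.6 mg/L.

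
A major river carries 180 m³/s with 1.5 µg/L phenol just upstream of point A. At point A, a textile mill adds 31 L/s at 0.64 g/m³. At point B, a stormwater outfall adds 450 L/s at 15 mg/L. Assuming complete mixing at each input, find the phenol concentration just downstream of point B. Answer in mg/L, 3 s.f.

1.5 µg/L = 0.0015 mg/L.
31 L/s = 0.031 m³/s.
After input A: C = (180·0.0015 + 0.031·0.64) / 180 = 0.00161 mg/L.
450 L/s = 0.45 m³/s.
After input B: C = (180·0.00161 + 0.45·15) / 180.5 = 0.03901 mg/L.

0.0390 mg/L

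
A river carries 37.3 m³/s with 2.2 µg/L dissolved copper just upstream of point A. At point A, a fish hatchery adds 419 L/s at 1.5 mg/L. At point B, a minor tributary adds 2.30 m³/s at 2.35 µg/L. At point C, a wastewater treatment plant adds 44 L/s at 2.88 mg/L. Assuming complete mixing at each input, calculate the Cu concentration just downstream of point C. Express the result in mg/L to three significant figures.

0.0210 mg/L

2.2 µg/L = 0.0022 mg/L.
419 L/s = 0.419 m³/s.
After input A: C = (37.3·0.0022 + 0.419·1.5) / 37.72 = 0.01884 mg/L.
2.35 µg/L = 0.00235 mg/L.
After input B: C = (37.72·0.01884 + 2.3·0.00235) / 40.02 = 0.01789 mg/L.
44 L/s = 0.044 m³/s.
After input C: C = (40.02·0.01789 + 0.044·2.88) / 40.06 = 0.02103 mg/L.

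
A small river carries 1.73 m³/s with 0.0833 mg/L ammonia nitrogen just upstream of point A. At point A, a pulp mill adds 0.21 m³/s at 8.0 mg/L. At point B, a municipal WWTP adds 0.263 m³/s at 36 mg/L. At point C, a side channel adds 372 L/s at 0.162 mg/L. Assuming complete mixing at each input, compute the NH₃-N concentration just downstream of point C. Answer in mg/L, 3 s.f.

4.41 mg/L

After input A: C = (1.73·0.0833 + 0.21·8) / 1.94 = 0.9403 mg/L.
After input B: C = (1.94·0.9403 + 0.263·36) / 2.203 = 5.126 mg/L.
372 L/s = 0.372 m³/s.
After input C: C = (2.203·5.126 + 0.372·0.162) / 2.575 = 4.409 mg/L.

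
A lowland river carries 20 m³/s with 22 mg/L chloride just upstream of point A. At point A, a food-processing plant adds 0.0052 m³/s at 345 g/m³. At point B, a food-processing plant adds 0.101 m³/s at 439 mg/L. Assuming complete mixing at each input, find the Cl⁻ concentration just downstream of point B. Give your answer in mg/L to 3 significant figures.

24.2 mg/L

After input A: C = (20·22 + 0.0052·345) / 20.01 = 22.08 mg/L.
After input B: C = (20.01·22.08 + 0.101·439) / 20.11 = 24.18 mg/L.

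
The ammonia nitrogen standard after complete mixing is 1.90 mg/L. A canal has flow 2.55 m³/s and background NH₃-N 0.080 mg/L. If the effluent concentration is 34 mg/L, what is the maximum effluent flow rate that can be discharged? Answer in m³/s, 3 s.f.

0.145 m³/s

Mass balance at complete mixing: C_std·(Q_w + Q_r) = Q_w·C_e + Q_r·C_b.
Rearranging, Q_w = Q_r·(C_std − C_b)/(C_e − C_std) = 2.55·(1.9 − 0.08) / (34 − 1.9) = 0.1446 m³/s.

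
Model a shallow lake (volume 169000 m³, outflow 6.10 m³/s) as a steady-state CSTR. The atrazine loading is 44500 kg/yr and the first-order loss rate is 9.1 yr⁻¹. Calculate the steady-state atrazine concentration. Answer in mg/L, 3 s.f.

Outflow Q = 6.10 m³/s × 3.156e+07 s/yr = 1.925e+08 m³/yr.
Steady-state CSTR mass balance: W = Q·C + k·V·C, so C = W/(Q + kV).
Q + kV = 1.925e+08 + 9.1·169000 = 1.94e+08 m³/yr.
C = 44500/1.94e+08 = 0.0002293 kg/m³ = 0.2293 mg/L.

0.229 mg/L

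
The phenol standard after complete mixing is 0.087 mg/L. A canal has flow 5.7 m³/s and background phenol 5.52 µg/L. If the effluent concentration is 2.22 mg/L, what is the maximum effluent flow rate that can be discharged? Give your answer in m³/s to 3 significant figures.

0.218 m³/s

5.52 µg/L = 0.00552 mg/L.
Mass balance at complete mixing: C_std·(Q_w + Q_r) = Q_w·C_e + Q_r·C_b.
Rearranging, Q_w = Q_r·(C_std − C_b)/(C_e − C_std) = 5.7·(0.087 − 0.00552) / (2.22 − 0.087) = 0.2177 m³/s.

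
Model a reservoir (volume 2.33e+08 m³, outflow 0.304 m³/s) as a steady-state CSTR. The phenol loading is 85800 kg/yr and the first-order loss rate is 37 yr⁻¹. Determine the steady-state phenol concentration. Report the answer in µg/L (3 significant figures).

9.94 µg/L

Outflow Q = 0.304 m³/s × 3.156e+07 s/yr = 9.594e+06 m³/yr.
Steady-state CSTR mass balance: W = Q·C + k·V·C, so C = W/(Q + kV).
Q + kV = 9.594e+06 + 37·2.33e+08 = 8.631e+09 m³/yr.
C = 85800/8.631e+09 = 9.941e-06 kg/m³ = 0.009941 mg/L = 9.941 µg/L.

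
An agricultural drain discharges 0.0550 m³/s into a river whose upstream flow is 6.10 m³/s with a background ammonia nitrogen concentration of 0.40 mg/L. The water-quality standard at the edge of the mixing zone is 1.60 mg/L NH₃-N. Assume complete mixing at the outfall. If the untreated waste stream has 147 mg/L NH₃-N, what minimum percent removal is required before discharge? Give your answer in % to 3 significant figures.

8.37 %

Mass balance: 1.6·6.155 = 0.055·Cₑ + 6.1·0.4.
Cₑ = (9.848 − 2.44) / 0.055 = 134.7 mg/L.
Required removal = 1 − 134.7/147 = 8.374 %.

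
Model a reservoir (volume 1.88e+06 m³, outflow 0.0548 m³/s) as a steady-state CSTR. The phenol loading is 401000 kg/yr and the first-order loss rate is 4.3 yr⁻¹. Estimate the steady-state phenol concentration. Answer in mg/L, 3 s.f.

40.9 mg/L

Outflow Q = 0.0548 m³/s × 3.156e+07 s/yr = 1.729e+06 m³/yr.
Steady-state CSTR mass balance: W = Q·C + k·V·C, so C = W/(Q + kV).
Q + kV = 1.729e+06 + 4.3·1.88e+06 = 9.813e+06 m³/yr.
C = 401000/9.813e+06 = 0.04086 kg/m³ = 40.86 mg/L.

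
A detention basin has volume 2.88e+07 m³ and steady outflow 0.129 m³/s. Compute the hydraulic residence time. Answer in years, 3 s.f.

7.07 yr

Q = 0.129 m³/s × 3.156e+07 s/yr = 4.071e+06 m³/yr.
Hydraulic residence time τ = V/Q = 2.88e+07/4.071e+06 = 7.075 yr.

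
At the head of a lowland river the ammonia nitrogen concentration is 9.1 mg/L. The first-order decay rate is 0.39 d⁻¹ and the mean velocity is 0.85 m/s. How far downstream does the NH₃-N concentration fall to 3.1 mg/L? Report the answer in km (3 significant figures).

203 km

From C = C₀·e^(−kt), t = ln(C₀/C)/k = ln(9.1/3.1)/0.39 = 1.077/0.39 = 2.761 d.
Distance = v·t = 0.85 m/s × 2.386e+05 s = 2.028e+05 m = 202.8 km.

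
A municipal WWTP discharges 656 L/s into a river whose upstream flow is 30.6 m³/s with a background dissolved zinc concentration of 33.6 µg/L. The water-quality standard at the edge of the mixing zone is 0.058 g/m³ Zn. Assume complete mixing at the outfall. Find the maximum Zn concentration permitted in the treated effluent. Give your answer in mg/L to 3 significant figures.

1.20 mg/L

656 L/s = 0.656 m³/s.
33.6 µg/L = 0.0336 mg/L.
Mass balance: 0.058·31.26 = 0.656·Cₑ + 30.6·0.0336.
Cₑ = (1.813 − 1.028) / 0.656 = 1.196 mg/L.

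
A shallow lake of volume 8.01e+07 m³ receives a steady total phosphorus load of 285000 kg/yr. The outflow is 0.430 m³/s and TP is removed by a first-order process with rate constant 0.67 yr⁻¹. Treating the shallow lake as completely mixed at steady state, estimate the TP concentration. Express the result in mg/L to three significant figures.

4.24 mg/L

Outflow Q = 0.430 m³/s × 3.156e+07 s/yr = 1.357e+07 m³/yr.
Steady-state CSTR mass balance: W = Q·C + k·V·C, so C = W/(Q + kV).
Q + kV = 1.357e+07 + 0.67·8.01e+07 = 6.724e+07 m³/yr.
C = 285000/6.724e+07 = 0.004239 kg/m³ = 4.239 mg/L.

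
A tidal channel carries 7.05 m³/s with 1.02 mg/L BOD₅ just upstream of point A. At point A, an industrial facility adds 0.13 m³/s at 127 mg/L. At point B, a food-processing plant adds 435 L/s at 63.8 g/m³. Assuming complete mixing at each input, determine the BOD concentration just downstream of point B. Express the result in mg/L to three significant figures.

6.76 mg/L

After input A: C = (7.05·1.02 + 0.13·127) / 7.18 = 3.301 mg/L.
435 L/s = 0.435 m³/s.
After input B: C = (7.18·3.301 + 0.435·63.8) / 7.615 = 6.757 mg/L.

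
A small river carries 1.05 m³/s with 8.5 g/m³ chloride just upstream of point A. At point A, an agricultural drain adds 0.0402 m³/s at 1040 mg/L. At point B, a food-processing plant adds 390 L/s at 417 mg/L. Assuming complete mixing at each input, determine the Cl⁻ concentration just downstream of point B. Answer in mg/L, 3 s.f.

144 mg/L

After input A: C = (1.05·8.5 + 0.0402·1040) / 1.09 = 46.54 mg/L.
390 L/s = 0.39 m³/s.
After input B: C = (1.09·46.54 + 0.39·417) / 1.48 = 144.1 mg/L.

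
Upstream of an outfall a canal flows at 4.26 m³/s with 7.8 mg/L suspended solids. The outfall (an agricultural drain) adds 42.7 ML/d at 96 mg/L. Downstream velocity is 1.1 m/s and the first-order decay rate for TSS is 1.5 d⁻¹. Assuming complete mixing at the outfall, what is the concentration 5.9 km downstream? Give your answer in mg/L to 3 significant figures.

42.7 ML/d = 0.4942 m³/s.
After complete mixing, C₀ = (0.4942·96 + 4.26·7.8) / 4.754 = 16.97 mg/L.
Travel time t = 5900 m / 1.1 m/s = 5364 s = 0.06208 d.
C = 16.97·exp(−1.5·0.06208) = 16.97·0.9111 = 15.46 mg/L.

15.5 mg/L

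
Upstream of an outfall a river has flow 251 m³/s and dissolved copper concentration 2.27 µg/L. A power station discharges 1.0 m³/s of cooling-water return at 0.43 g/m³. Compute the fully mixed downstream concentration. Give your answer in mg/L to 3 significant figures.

0.00397 mg/L

2.27 µg/L = 0.00227 mg/L.
Flow-weighted mixing gives C = (1·0.43 + 251·0.00227) / (1 + 251) = 0.9998/252 = 0.003967 mg/L.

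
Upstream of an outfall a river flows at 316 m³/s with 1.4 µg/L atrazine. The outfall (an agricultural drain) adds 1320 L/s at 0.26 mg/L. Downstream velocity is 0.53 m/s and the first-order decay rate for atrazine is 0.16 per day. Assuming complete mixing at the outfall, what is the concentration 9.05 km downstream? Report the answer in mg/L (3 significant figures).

1320 L/s = 1.32 m³/s.
1.4 µg/L = 0.0014 mg/L.
After complete mixing, C₀ = (1.32·0.26 + 316·0.0014) / 317.3 = 0.002476 mg/L.
Travel time t = 9050 m / 0.53 m/s = 1.708e+04 s = 0.1976 d.
C = 0.002476·exp(−0.16·0.1976) = 0.002476·0.9689 = 0.002399 mg/L.

0.00240 mg/L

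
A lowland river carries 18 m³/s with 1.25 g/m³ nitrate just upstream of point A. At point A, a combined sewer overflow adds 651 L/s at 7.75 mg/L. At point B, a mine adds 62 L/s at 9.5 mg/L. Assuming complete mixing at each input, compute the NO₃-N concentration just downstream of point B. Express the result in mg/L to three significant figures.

651 L/s = 0.651 m³/s.
After input A: C = (18·1.25 + 0.651·7.75) / 18.65 = 1.477 mg/L.
62 L/s = 0.062 m³/s.
After input B: C = (18.65·1.477 + 0.062·9.5) / 18.71 = 1.503 mg/L.

1.50 mg/L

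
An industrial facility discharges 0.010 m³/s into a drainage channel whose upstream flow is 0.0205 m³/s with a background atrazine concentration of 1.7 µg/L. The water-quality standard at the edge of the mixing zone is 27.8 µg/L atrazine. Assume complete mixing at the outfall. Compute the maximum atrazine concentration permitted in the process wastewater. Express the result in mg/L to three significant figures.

0.0813 mg/L

1.7 µg/L = 0.0017 mg/L.
27.8 µg/L = 0.0278 mg/L.
Mass balance: 0.0278·0.0305 = 0.01·Cₑ + 0.0205·0.0017.
Cₑ = (0.0008479 − 3.485e-05) / 0.01 = 0.08131 mg/L.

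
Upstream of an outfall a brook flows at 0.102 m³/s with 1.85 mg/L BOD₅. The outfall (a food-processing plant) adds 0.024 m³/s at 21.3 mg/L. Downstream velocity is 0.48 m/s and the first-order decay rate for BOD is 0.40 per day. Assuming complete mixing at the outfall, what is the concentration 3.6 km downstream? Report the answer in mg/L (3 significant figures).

After complete mixing, C₀ = (0.024·21.3 + 0.102·1.85) / 0.126 = 5.555 mg/L.
Travel time t = 3600 m / 0.48 m/s = 7500 s = 0.08681 d.
C = 5.555·exp(−0.40·0.08681) = 5.555·0.9659 = 5.365 mg/L.

5.37 mg/L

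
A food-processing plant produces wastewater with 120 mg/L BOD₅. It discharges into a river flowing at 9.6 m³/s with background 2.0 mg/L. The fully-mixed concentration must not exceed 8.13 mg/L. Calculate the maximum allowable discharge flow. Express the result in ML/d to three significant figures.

Mass balance at complete mixing: C_std·(Q_w + Q_r) = Q_w·C_e + Q_r·C_b.
Rearranging, Q_w = Q_r·(C_std − C_b)/(C_e − C_std) = 9.6·(8.13 − 2) / (120 − 8.13) = 0.526 m³/s.
= 45.45 ML/d.

45.4 ML/d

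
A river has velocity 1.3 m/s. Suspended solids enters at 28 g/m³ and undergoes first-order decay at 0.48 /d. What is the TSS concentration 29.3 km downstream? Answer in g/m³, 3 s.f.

Travel time t = 29.3 km / 1.3 m/s = 2.93e+04/1.3 = 2.254e+04 s = 0.2609 d.
First-order decay: C = 28·exp(−0.48·0.2609) = 28·0.8823 = 24.7 g/m³.

24.7 g/m³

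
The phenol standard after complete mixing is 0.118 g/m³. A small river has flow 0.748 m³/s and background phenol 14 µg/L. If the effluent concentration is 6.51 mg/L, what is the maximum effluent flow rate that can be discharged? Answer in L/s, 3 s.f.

12.2 L/s

14 µg/L = 0.014 mg/L.
Mass balance at complete mixing: C_std·(Q_w + Q_r) = Q_w·C_e + Q_r·C_b.
Rearranging, Q_w = Q_r·(C_std − C_b)/(C_e − C_std) = 0.748·(0.118 − 0.014) / (6.51 − 0.118) = 0.01217 m³/s.
= 12.17 L/s.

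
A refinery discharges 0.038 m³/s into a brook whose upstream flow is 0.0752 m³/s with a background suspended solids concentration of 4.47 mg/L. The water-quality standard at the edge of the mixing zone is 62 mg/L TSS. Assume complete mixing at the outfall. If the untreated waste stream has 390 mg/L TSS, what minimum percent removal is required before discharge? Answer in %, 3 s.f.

54.9 %

Mass balance: 62·0.1132 = 0.038·Cₑ + 0.0752·4.47.
Cₑ = (7.018 − 0.3361) / 0.038 = 175.8 mg/L.
Required removal = 1 − 175.8/390 = 54.91 %.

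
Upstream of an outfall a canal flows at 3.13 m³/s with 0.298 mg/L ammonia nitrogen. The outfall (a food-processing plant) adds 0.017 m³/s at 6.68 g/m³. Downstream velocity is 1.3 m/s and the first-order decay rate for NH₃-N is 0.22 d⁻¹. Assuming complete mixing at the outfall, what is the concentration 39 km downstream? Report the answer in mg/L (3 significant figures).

After complete mixing, C₀ = (0.017·6.68 + 3.13·0.298) / 3.147 = 0.3325 mg/L.
Travel time t = 3.9e+04 m / 1.3 m/s = 3e+04 s = 0.3472 d.
C = 0.3325·exp(−0.22·0.3472) = 0.3325·0.9265 = 0.308 mg/L.

0.308 mg/L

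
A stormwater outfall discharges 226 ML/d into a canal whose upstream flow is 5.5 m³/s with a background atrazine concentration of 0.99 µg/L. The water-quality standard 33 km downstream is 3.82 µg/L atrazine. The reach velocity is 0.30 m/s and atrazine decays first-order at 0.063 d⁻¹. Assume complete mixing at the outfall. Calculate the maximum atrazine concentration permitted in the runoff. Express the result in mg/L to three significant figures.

226 ML/d = 2.616 m³/s.
0.99 µg/L = 0.00099 mg/L.
3.82 µg/L = 0.00382 mg/L.
Travel time to the compliance point: t = 3.3e+04/0.30 = 1.1e+05 s = 1.273 d; decay factor exp(−0.063·1.273) = 0.9229.
So the concentration just after mixing may be at most 0.00382/0.9229 = 0.004139 mg/L.
Mass balance: 0.004139·8.116 = 2.616·Cₑ + 5.5·0.00099.
Cₑ = (0.03359 − 0.005445) / 2.616 = 0.01076 mg/L.

0.0108 mg/L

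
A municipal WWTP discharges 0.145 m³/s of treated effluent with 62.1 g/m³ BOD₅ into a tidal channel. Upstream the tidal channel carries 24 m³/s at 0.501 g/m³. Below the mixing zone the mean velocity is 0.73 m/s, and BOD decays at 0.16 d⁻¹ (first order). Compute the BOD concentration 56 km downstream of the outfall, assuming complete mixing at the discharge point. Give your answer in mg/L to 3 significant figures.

After complete mixing, C₀ = (0.145·62.1 + 24·0.501) / 24.14 = 0.8709 mg/L.
Travel time t = 5.6e+04 m / 0.73 m/s = 7.671e+04 s = 0.8879 d.
C = 0.8709·exp(−0.16·0.8879) = 0.8709·0.8676 = 0.7556 mg/L.

0.756 mg/L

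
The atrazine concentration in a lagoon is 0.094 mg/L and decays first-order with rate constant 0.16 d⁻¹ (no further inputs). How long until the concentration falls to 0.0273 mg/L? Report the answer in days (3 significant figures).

t = ln(C₀/C)/k = ln(0.094/0.0273)/0.16 = 1.236/0.16 = 7.728 d.

7.73 d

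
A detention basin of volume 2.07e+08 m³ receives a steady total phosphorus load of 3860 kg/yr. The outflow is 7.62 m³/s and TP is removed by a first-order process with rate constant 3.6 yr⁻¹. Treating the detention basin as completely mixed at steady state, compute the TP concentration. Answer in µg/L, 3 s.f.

Outflow Q = 7.62 m³/s × 3.156e+07 s/yr = 2.405e+08 m³/yr.
Steady-state CSTR mass balance: W = Q·C + k·V·C, so C = W/(Q + kV).
Q + kV = 2.405e+08 + 3.6·2.07e+08 = 9.857e+08 m³/yr.
C = 3860/9.857e+08 = 3.916e-06 kg/m³ = 0.003916 mg/L = 3.916 µg/L.

3.92 µg/L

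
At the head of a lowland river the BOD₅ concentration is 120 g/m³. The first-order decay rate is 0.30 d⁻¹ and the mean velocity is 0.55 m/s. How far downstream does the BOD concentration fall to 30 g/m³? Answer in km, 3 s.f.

From C = C₀·e^(−kt), t = ln(C₀/C)/k = ln(120/30)/0.30 = 1.386/0.30 = 4.621 d.
Distance = v·t = 0.55 m/s × 3.993e+05 s = 2.196e+05 m = 219.6 km.

220 km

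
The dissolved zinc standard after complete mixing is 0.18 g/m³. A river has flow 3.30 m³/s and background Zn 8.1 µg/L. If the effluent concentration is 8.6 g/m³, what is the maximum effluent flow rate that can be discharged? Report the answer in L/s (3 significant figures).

67.4 L/s

8.1 µg/L = 0.0081 mg/L.
Mass balance at complete mixing: C_std·(Q_w + Q_r) = Q_w·C_e + Q_r·C_b.
Rearranging, Q_w = Q_r·(C_std − C_b)/(C_e − C_std) = 3.30·(0.18 − 0.0081) / (8.6 − 0.18) = 0.06737 m³/s.
= 67.37 L/s.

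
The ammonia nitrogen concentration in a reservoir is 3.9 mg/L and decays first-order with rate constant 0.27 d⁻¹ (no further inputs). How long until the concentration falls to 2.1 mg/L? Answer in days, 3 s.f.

2.29 d

t = ln(C₀/C)/k = ln(3.9/2.1)/0.27 = 0.619/0.27 = 2.293 d.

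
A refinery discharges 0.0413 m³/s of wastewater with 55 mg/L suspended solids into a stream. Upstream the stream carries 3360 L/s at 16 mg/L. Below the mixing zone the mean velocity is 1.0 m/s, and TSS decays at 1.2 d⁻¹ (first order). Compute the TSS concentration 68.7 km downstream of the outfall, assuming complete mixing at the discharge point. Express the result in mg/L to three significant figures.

3360 L/s = 3.36 m³/s.
After complete mixing, C₀ = (0.0413·55 + 3.36·16) / 3.401 = 16.47 mg/L.
Travel time t = 6.87e+04 m / 1.0 m/s = 6.87e+04 s = 0.7951 d.
C = 16.47·exp(−1.2·0.7951) = 16.47·0.3851 = 6.345 mg/L.

6.34 mg/L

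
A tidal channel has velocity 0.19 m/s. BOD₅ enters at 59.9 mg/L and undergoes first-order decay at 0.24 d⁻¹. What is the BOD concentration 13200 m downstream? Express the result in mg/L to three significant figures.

49.4 mg/L

Travel time t = 13200 m / 0.19 m/s = 1.32e+04/0.19 = 6.947e+04 s = 0.8041 d.
First-order decay: C = 59.9·exp(−0.24·0.8041) = 59.9·0.8245 = 49.39 mg/L.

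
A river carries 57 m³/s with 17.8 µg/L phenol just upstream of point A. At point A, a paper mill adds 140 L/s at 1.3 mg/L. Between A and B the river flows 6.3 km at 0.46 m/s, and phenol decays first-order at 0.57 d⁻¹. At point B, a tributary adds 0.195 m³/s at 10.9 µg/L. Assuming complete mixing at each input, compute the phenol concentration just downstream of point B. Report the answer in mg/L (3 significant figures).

17.8 µg/L = 0.0178 mg/L.
140 L/s = 0.14 m³/s.
After input A: C = (57·0.0178 + 0.14·1.3) / 57.14 = 0.02094 mg/L.
Over the 6.3 km reach to input B (t = 1.37e+04 s = 0.1585 d), decay gives C = 0.02094·exp(−0.57·0.1585) = 0.01913 mg/L.
10.9 µg/L = 0.0109 mg/L.
After input B: C = (57.14·0.01913 + 0.195·0.0109) / 57.34 = 0.0191 mg/L.

0.0191 mg/L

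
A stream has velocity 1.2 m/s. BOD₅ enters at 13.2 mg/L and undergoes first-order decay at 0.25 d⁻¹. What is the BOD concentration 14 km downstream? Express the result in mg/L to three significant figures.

Travel time t = 14 km / 1.2 m/s = 1.4e+04/1.2 = 1.167e+04 s = 0.135 d.
First-order decay: C = 13.2·exp(−0.25·0.135) = 13.2·0.9668 = 12.76 mg/L.

12.8 mg/L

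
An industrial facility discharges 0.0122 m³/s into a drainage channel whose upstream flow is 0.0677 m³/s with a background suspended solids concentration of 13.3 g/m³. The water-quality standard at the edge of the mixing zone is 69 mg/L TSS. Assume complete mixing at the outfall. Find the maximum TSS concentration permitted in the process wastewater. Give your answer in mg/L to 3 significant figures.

Mass balance: 69·0.0799 = 0.0122·Cₑ + 0.0677·13.3.
Cₑ = (5.513 − 0.9004) / 0.0122 = 378.1 mg/L.

378 mg/L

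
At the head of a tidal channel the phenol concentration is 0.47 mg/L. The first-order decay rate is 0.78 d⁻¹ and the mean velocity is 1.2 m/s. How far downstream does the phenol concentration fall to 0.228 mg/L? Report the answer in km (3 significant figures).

From C = C₀·e^(−kt), t = ln(C₀/C)/k = ln(0.47/0.228)/0.78 = 0.7234/0.78 = 0.9274 d.
Distance = v·t = 1.2 m/s × 8.013e+04 s = 9.615e+04 m = 96.15 km.

96.2 km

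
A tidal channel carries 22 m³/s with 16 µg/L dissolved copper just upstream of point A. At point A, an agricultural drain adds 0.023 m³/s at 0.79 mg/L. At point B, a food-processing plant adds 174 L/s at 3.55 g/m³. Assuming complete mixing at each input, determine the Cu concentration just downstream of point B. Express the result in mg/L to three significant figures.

16 µg/L = 0.016 mg/L.
After input A: C = (22·0.016 + 0.023·0.79) / 22.02 = 0.01681 mg/L.
174 L/s = 0.174 m³/s.
After input B: C = (22.02·0.01681 + 0.174·3.55) / 22.2 = 0.0445 mg/L.

0.0445 mg/L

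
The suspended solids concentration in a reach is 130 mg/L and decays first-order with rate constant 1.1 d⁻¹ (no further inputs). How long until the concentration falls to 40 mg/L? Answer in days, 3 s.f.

1.07 d

t = ln(C₀/C)/k = ln(130/40)/1.1 = 1.179/1.1 = 1.072 d.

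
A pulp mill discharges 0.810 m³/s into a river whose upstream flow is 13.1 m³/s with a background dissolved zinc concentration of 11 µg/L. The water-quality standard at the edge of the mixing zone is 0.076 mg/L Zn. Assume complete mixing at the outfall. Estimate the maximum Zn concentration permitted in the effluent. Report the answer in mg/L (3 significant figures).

11 µg/L = 0.011 mg/L.
Mass balance: 0.076·13.91 = 0.81·Cₑ + 13.1·0.011.
Cₑ = (1.057 − 0.1441) / 0.81 = 1.127 mg/L.

1.13 mg/L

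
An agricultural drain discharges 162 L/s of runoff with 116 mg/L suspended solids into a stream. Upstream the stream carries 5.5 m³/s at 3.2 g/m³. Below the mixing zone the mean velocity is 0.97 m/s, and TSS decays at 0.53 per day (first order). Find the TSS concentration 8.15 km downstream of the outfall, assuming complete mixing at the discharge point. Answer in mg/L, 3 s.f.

6.10 mg/L

162 L/s = 0.162 m³/s.
After complete mixing, C₀ = (0.162·116 + 5.5·3.2) / 5.662 = 6.427 mg/L.
Travel time t = 8150 m / 0.97 m/s = 8402 s = 0.09725 d.
C = 6.427·exp(−0.53·0.09725) = 6.427·0.9498 = 6.105 mg/L.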